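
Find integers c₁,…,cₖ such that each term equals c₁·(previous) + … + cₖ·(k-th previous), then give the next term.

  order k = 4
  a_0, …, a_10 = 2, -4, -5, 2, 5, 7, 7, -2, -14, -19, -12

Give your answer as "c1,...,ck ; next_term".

  a_4 = 1·2 + -1·-5 + 0·-4 + -1·2 = 5
  a_5 = 1·5 + -1·2 + 0·-5 + -1·-4 = 7
  a_6 = 1·7 + -1·5 + 0·2 + -1·-5 = 7
  a_7 = 1·7 + -1·7 + 0·5 + -1·2 = -2
  a_8 = 1·-2 + -1·7 + 0·7 + -1·5 = -14
  a_9 = 1·-14 + -1·-2 + 0·7 + -1·7 = -19
  a_10 = 1·-19 + -1·-14 + 0·-2 + -1·7 = -12
  a_11 = 1·-12 + -1·-19 + 0·-14 + -1·-2 = 9

1,-1,0,-1 ; 9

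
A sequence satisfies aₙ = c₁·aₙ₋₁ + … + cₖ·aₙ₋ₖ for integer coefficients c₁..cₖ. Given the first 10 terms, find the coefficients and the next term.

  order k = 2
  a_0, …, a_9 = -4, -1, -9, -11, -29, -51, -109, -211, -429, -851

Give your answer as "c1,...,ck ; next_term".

  a_2 = 1·-1 + 2·-4 = -9
  a_3 = 1·-9 + 2·-1 = -11
  a_4 = 1·-11 + 2·-9 = -29
  a_5 = 1·-29 + 2·-11 = -51
  a_6 = 1·-51 + 2·-29 = -109
  a_7 = 1·-109 + 2·-51 = -211
  a_8 = 1·-211 + 2·-109 = -429
  a_9 = 1·-429 + 2·-211 = -851
  a_10 = 1·-851 + 2·-429 = -1709

1,2 ; -1709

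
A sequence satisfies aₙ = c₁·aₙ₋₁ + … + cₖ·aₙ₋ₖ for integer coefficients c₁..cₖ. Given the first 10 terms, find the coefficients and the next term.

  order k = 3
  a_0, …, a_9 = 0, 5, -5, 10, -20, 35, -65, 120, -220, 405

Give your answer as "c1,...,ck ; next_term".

  a_3 = -1·-5 + 1·5 + -1·0 = 10
  a_4 = -1·10 + 1·-5 + -1·5 = -20
  a_5 = -1·-20 + 1·10 + -1·-5 = 35
  a_6 = -1·35 + 1·-20 + -1·10 = -65
  a_7 = -1·-65 + 1·35 + -1·-20 = 120
  a_8 = -1·120 + 1·-65 + -1·35 = -220
  a_9 = -1·-220 + 1·120 + -1·-65 = 405
  a_10 = -1·405 + 1·-220 + -1·120 = -745

-1,1,-1 ; -745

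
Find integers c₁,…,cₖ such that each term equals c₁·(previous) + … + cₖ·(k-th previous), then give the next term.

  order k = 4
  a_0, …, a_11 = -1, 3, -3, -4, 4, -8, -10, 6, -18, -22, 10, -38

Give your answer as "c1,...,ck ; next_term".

1,0,2,-2 ; -46

  a_4 = 1·-4 + 0·-3 + 2·3 + -2·-1 = 4
  a_5 = 1·4 + 0·-4 + 2·-3 + -2·3 = -8
  a_6 = 1·-8 + 0·4 + 2·-4 + -2·-3 = -10
  a_7 = 1·-10 + 0·-8 + 2·4 + -2·-4 = 6
  a_8 = 1·6 + 0·-10 + 2·-8 + -2·4 = -18
  a_9 = 1·-18 + 0·6 + 2·-10 + -2·-8 = -22
  a_10 = 1·-22 + 0·-18 + 2·6 + -2·-10 = 10
  a_11 = 1·10 + 0·-22 + 2·-18 + -2·6 = -38
  a_12 = 1·-38 + 0·10 + 2·-22 + -2·-18 = -46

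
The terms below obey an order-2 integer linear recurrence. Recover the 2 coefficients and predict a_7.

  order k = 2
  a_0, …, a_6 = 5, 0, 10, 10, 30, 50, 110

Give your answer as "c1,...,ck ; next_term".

1,2 ; 210

  a_2 = 1·0 + 2·5 = 10
  a_3 = 1·10 + 2·0 = 10
  a_4 = 1·10 + 2·10 = 30
  a_5 = 1·30 + 2·10 = 50
  a_6 = 1·50 + 2·30 = 110
  a_7 = 1·110 + 2·50 = 210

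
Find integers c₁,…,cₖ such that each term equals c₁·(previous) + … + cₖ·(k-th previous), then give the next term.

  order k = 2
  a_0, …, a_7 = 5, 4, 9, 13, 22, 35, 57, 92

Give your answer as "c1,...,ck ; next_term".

1,1 ; 149

  a_2 = 1·4 + 1·5 = 9
  a_3 = 1·9 + 1·4 = 13
  a_4 = 1·13 + 1·9 = 22
  a_5 = 1·22 + 1·13 = 35
  a_6 = 1·35 + 1·22 = 57
  a_7 = 1·57 + 1·35 = 92
  a_8 = 1·92 + 1·57 = 149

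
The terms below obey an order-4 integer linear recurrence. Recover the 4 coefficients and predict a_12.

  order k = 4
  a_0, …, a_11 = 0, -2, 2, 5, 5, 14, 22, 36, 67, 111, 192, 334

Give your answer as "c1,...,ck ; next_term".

  a_4 = 1·5 + 1·2 + 1·-2 + -1·0 = 5
  a_5 = 1·5 + 1·5 + 1·2 + -1·-2 = 14
  a_6 = 1·14 + 1·5 + 1·5 + -1·2 = 22
  a_7 = 1·22 + 1·14 + 1·5 + -1·5 = 36
  a_8 = 1·36 + 1·22 + 1·14 + -1·5 = 67
  a_9 = 1·67 + 1·36 + 1·22 + -1·14 = 111
  a_10 = 1·111 + 1·67 + 1·36 + -1·22 = 192
  a_11 = 1·192 + 1·111 + 1·67 + -1·36 = 334
  a_12 = 1·334 + 1·192 + 1·111 + -1·67 = 570

1,1,1,-1 ; 570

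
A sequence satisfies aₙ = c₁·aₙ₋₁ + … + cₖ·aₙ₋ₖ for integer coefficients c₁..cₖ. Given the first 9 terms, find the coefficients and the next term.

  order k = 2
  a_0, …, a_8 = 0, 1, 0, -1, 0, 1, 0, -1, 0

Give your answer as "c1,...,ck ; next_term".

  a_2 = 0·1 + -1·0 = 0
  a_3 = 0·0 + -1·1 = -1
  a_4 = 0·-1 + -1·0 = 0
  a_5 = 0·0 + -1·-1 = 1
  a_6 = 0·1 + -1·0 = 0
  a_7 = 0·0 + -1·1 = -1
  a_8 = 0·-1 + -1·0 = 0
  a_9 = 0·0 + -1·-1 = 1

0,-1 ; 1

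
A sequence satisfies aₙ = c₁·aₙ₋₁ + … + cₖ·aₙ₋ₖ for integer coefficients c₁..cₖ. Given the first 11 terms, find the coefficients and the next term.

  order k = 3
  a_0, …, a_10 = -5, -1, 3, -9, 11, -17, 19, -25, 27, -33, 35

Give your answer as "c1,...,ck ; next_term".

  a_3 = -1·3 + 1·-1 + 1·-5 = -9
  a_4 = -1·-9 + 1·3 + 1·-1 = 11
  a_5 = -1·11 + 1·-9 + 1·3 = -17
  a_6 = -1·-17 + 1·11 + 1·-9 = 19
  a_7 = -1·19 + 1·-17 + 1·11 = -25
  a_8 = -1·-25 + 1·19 + 1·-17 = 27
  a_9 = -1·27 + 1·-25 + 1·19 = -33
  a_10 = -1·-33 + 1·27 + 1·-25 = 35
  a_11 = -1·35 + 1·-33 + 1·27 = -41

-1,1,1 ; -41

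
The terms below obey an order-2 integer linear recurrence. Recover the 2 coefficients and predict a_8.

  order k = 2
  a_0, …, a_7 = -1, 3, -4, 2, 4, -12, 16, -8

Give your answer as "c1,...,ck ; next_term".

  a_2 = -2·3 + -2·-1 = -4
  a_3 = -2·-4 + -2·3 = 2
  a_4 = -2·2 + -2·-4 = 4
  a_5 = -2·4 + -2·2 = -12
  a_6 = -2·-12 + -2·4 = 16
  a_7 = -2·16 + -2·-12 = -8
  a_8 = -2·-8 + -2·16 = -16

-2,-2 ; -16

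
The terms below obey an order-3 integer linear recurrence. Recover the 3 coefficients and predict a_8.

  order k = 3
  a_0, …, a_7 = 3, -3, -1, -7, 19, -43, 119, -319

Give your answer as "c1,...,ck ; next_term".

  a_3 = -2·-1 + 1·-3 + -2·3 = -7
  a_4 = -2·-7 + 1·-1 + -2·-3 = 19
  a_5 = -2·19 + 1·-7 + -2·-1 = -43
  a_6 = -2·-43 + 1·19 + -2·-7 = 119
  a_7 = -2·119 + 1·-43 + -2·19 = -319
  a_8 = -2·-319 + 1·119 + -2·-43 = 843

-2,1,-2 ; 843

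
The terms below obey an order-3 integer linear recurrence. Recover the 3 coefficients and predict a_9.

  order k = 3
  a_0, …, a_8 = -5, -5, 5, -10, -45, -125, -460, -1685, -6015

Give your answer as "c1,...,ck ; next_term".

  a_3 = 3·5 + 1·-5 + 4·-5 = -10
  a_4 = 3·-10 + 1·5 + 4·-5 = -45
  a_5 = 3·-45 + 1·-10 + 4·5 = -125
  a_6 = 3·-125 + 1·-45 + 4·-10 = -460
  a_7 = 3·-460 + 1·-125 + 4·-45 = -1685
  a_8 = 3·-1685 + 1·-460 + 4·-125 = -6015
  a_9 = 3·-6015 + 1·-1685 + 4·-460 = -21570

3,1,4 ; -21570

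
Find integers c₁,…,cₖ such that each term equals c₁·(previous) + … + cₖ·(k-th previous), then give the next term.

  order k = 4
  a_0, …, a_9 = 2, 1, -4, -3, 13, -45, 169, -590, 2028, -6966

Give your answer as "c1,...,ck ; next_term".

-4,-2,-1,-3 ; 23891

  a_4 = -4·-3 + -2·-4 + -1·1 + -3·2 = 13
  a_5 = -4·13 + -2·-3 + -1·-4 + -3·1 = -45
  a_6 = -4·-45 + -2·13 + -1·-3 + -3·-4 = 169
  a_7 = -4·169 + -2·-45 + -1·13 + -3·-3 = -590
  a_8 = -4·-590 + -2·169 + -1·-45 + -3·13 = 2028
  a_9 = -4·2028 + -2·-590 + -1·169 + -3·-45 = -6966
  a_10 = -4·-6966 + -2·2028 + -1·-590 + -3·169 = 23891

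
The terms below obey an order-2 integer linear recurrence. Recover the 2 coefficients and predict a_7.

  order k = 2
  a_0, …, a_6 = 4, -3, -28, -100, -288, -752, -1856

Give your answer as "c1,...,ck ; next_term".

  a_2 = 4·-3 + -4·4 = -28
  a_3 = 4·-28 + -4·-3 = -100
  a_4 = 4·-100 + -4·-28 = -288
  a_5 = 4·-288 + -4·-100 = -752
  a_6 = 4·-752 + -4·-288 = -1856
  a_7 = 4·-1856 + -4·-752 = -4416

4,-4 ; -4416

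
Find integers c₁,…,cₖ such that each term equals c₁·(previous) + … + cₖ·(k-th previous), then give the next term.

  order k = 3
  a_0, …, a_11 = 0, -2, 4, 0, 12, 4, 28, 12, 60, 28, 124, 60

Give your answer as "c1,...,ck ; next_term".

1,2,-2 ; 252

  a_3 = 1·4 + 2·-2 + -2·0 = 0
  a_4 = 1·0 + 2·4 + -2·-2 = 12
  a_5 = 1·12 + 2·0 + -2·4 = 4
  a_6 = 1·4 + 2·12 + -2·0 = 28
  a_7 = 1·28 + 2·4 + -2·12 = 12
  a_8 = 1·12 + 2·28 + -2·4 = 60
  a_9 = 1·60 + 2·12 + -2·28 = 28
  a_10 = 1·28 + 2·60 + -2·12 = 124
  a_11 = 1·124 + 2·28 + -2·60 = 60
  a_12 = 1·60 + 2·124 + -2·28 = 252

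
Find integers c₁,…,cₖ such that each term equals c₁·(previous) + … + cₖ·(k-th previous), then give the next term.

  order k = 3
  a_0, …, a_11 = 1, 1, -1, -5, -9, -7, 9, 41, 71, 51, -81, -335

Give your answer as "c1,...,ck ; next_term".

2,-2,-1 ; -559

  a_3 = 2·-1 + -2·1 + -1·1 = -5
  a_4 = 2·-5 + -2·-1 + -1·1 = -9
  a_5 = 2·-9 + -2·-5 + -1·-1 = -7
  a_6 = 2·-7 + -2·-9 + -1·-5 = 9
  a_7 = 2·9 + -2·-7 + -1·-9 = 41
  a_8 = 2·41 + -2·9 + -1·-7 = 71
  a_9 = 2·71 + -2·41 + -1·9 = 51
  a_10 = 2·51 + -2·71 + -1·41 = -81
  a_11 = 2·-81 + -2·51 + -1·71 = -335
  a_12 = 2·-335 + -2·-81 + -1·51 = -559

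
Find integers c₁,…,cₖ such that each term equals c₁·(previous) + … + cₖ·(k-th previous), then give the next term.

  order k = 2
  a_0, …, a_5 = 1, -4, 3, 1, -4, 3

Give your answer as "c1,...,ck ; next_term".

  a_2 = -1·-4 + -1·1 = 3
  a_3 = -1·3 + -1·-4 = 1
  a_4 = -1·1 + -1·3 = -4
  a_5 = -1·-4 + -1·1 = 3
  a_6 = -1·3 + -1·-4 = 1

-1,-1 ; 1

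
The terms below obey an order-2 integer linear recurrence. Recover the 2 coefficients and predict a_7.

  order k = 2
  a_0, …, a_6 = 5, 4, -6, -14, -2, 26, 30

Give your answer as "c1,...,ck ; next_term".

  a_2 = 1·4 + -2·5 = -6
  a_3 = 1·-6 + -2·4 = -14
  a_4 = 1·-14 + -2·-6 = -2
  a_5 = 1·-2 + -2·-14 = 26
  a_6 = 1·26 + -2·-2 = 30
  a_7 = 1·30 + -2·26 = -22

1,-2 ; -22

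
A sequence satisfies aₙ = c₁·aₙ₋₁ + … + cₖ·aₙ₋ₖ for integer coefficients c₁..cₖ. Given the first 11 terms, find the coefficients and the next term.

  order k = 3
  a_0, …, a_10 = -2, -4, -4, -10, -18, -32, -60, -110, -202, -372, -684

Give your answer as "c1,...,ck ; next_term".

  a_3 = 1·-4 + 1·-4 + 1·-2 = -10
  a_4 = 1·-10 + 1·-4 + 1·-4 = -18
  a_5 = 1·-18 + 1·-10 + 1·-4 = -32
  a_6 = 1·-32 + 1·-18 + 1·-10 = -60
  a_7 = 1·-60 + 1·-32 + 1·-18 = -110
  a_8 = 1·-110 + 1·-60 + 1·-32 = -202
  a_9 = 1·-202 + 1·-110 + 1·-60 = -372
  a_10 = 1·-372 + 1·-202 + 1·-110 = -684
  a_11 = 1·-684 + 1·-372 + 1·-202 = -1258

1,1,1 ; -1258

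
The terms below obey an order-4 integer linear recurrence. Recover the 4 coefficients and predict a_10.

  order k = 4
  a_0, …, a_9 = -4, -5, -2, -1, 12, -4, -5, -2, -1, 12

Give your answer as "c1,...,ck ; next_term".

-1,-1,-1,-1 ; -4

  a_4 = -1·-1 + -1·-2 + -1·-5 + -1·-4 = 12
  a_5 = -1·12 + -1·-1 + -1·-2 + -1·-5 = -4
  a_6 = -1·-4 + -1·12 + -1·-1 + -1·-2 = -5
  a_7 = -1·-5 + -1·-4 + -1·12 + -1·-1 = -2
  a_8 = -1·-2 + -1·-5 + -1·-4 + -1·12 = -1
  a_9 = -1·-1 + -1·-2 + -1·-5 + -1·-4 = 12
  a_10 = -1·12 + -1·-1 + -1·-2 + -1·-5 = -4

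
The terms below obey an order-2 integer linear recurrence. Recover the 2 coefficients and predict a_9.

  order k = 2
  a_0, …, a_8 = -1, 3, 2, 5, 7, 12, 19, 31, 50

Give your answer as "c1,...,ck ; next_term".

  a_2 = 1·3 + 1·-1 = 2
  a_3 = 1·2 + 1·3 = 5
  a_4 = 1·5 + 1·2 = 7
  a_5 = 1·7 + 1·5 = 12
  a_6 = 1·12 + 1·7 = 19
  a_7 = 1·19 + 1·12 = 31
  a_8 = 1·31 + 1·19 = 50
  a_9 = 1·50 + 1·31 = 81

1,1 ; 81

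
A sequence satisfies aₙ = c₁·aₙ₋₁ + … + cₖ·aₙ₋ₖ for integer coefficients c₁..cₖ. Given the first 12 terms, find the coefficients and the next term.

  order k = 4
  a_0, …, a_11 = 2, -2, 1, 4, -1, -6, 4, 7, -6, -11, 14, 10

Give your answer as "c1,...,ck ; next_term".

  a_4 = -1·4 + -1·1 + -1·-2 + 1·2 = -1
  a_5 = -1·-1 + -1·4 + -1·1 + 1·-2 = -6
  a_6 = -1·-6 + -1·-1 + -1·4 + 1·1 = 4
  a_7 = -1·4 + -1·-6 + -1·-1 + 1·4 = 7
  a_8 = -1·7 + -1·4 + -1·-6 + 1·-1 = -6
  a_9 = -1·-6 + -1·7 + -1·4 + 1·-6 = -11
  a_10 = -1·-11 + -1·-6 + -1·7 + 1·4 = 14
  a_11 = -1·14 + -1·-11 + -1·-6 + 1·7 = 10
  a_12 = -1·10 + -1·14 + -1·-11 + 1·-6 = -19

-1,-1,-1,1 ; -19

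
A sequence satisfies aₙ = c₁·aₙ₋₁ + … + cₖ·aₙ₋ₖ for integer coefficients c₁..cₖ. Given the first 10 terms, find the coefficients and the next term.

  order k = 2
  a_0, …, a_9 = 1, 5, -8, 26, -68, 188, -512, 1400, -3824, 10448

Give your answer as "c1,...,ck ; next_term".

-2,2 ; -28544

  a_2 = -2·5 + 2·1 = -8
  a_3 = -2·-8 + 2·5 = 26
  a_4 = -2·26 + 2·-8 = -68
  a_5 = -2·-68 + 2·26 = 188
  a_6 = -2·188 + 2·-68 = -512
  a_7 = -2·-512 + 2·188 = 1400
  a_8 = -2·1400 + 2·-512 = -3824
  a_9 = -2·-3824 + 2·1400 = 10448
  a_10 = -2·10448 + 2·-3824 = -28544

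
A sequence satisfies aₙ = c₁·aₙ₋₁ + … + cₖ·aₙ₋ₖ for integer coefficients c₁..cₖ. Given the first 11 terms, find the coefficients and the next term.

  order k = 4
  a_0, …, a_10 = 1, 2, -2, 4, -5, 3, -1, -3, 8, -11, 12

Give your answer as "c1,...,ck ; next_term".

-1,0,0,-1 ; -9

  a_4 = -1·4 + 0·-2 + 0·2 + -1·1 = -5
  a_5 = -1·-5 + 0·4 + 0·-2 + -1·2 = 3
  a_6 = -1·3 + 0·-5 + 0·4 + -1·-2 = -1
  a_7 = -1·-1 + 0·3 + 0·-5 + -1·4 = -3
  a_8 = -1·-3 + 0·-1 + 0·3 + -1·-5 = 8
  a_9 = -1·8 + 0·-3 + 0·-1 + -1·3 = -11
  a_10 = -1·-11 + 0·8 + 0·-3 + -1·-1 = 12
  a_11 = -1·12 + 0·-11 + 0·8 + -1·-3 = -9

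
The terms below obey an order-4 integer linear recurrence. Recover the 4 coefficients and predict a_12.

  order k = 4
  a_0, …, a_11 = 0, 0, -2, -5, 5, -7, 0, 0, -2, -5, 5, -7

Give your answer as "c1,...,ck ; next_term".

  a_4 = -1·-5 + 0·-2 + 1·0 + 1·0 = 5
  a_5 = -1·5 + 0·-5 + 1·-2 + 1·0 = -7
  a_6 = -1·-7 + 0·5 + 1·-5 + 1·-2 = 0
  a_7 = -1·0 + 0·-7 + 1·5 + 1·-5 = 0
  a_8 = -1·0 + 0·0 + 1·-7 + 1·5 = -2
  a_9 = -1·-2 + 0·0 + 1·0 + 1·-7 = -5
  a_10 = -1·-5 + 0·-2 + 1·0 + 1·0 = 5
  a_11 = -1·5 + 0·-5 + 1·-2 + 1·0 = -7
  a_12 = -1·-7 + 0·5 + 1·-5 + 1·-2 = 0

-1,0,1,1 ; 0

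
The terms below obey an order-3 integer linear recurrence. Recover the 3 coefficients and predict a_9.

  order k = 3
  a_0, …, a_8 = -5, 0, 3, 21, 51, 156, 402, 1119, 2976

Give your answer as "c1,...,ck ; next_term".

  a_3 = 2·3 + 3·0 + -3·-5 = 21
  a_4 = 2·21 + 3·3 + -3·0 = 51
  a_5 = 2·51 + 3·21 + -3·3 = 156
  a_6 = 2·156 + 3·51 + -3·21 = 402
  a_7 = 2·402 + 3·156 + -3·51 = 1119
  a_8 = 2·1119 + 3·402 + -3·156 = 2976
  a_9 = 2·2976 + 3·1119 + -3·402 = 8103

2,3,-3 ; 8103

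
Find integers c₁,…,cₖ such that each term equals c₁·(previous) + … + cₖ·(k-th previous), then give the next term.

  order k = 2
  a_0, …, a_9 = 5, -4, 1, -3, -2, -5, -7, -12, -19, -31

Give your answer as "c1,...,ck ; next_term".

  a_2 = 1·-4 + 1·5 = 1
  a_3 = 1·1 + 1·-4 = -3
  a_4 = 1·-3 + 1·1 = -2
  a_5 = 1·-2 + 1·-3 = -5
  a_6 = 1·-5 + 1·-2 = -7
  a_7 = 1·-7 + 1·-5 = -12
  a_8 = 1·-12 + 1·-7 = -19
  a_9 = 1·-19 + 1·-12 = -31
  a_10 = 1·-31 + 1·-19 = -50

1,1 ; -50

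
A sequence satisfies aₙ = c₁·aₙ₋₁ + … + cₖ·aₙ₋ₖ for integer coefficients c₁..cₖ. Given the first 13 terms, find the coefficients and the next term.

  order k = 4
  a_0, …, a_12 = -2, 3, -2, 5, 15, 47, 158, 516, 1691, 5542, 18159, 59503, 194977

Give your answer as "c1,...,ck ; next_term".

  a_4 = 3·5 + 1·-2 + 0·3 + -1·-2 = 15
  a_5 = 3·15 + 1·5 + 0·-2 + -1·3 = 47
  a_6 = 3·47 + 1·15 + 0·5 + -1·-2 = 158
  a_7 = 3·158 + 1·47 + 0·15 + -1·5 = 516
  a_8 = 3·516 + 1·158 + 0·47 + -1·15 = 1691
  a_9 = 3·1691 + 1·516 + 0·158 + -1·47 = 5542
  a_10 = 3·5542 + 1·1691 + 0·516 + -1·158 = 18159
  a_11 = 3·18159 + 1·5542 + 0·1691 + -1·516 = 59503
  a_12 = 3·59503 + 1·18159 + 0·5542 + -1·1691 = 194977
  a_13 = 3·194977 + 1·59503 + 0·18159 + -1·5542 = 638892

3,1,0,-1 ; 638892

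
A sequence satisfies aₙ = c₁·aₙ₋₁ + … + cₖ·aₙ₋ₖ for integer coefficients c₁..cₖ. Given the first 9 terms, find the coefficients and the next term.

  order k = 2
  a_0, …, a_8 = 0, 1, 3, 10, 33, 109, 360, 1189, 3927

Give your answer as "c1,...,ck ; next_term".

  a_2 = 3·1 + 1·0 = 3
  a_3 = 3·3 + 1·1 = 10
  a_4 = 3·10 + 1·3 = 33
  a_5 = 3·33 + 1·10 = 109
  a_6 = 3·109 + 1·33 = 360
  a_7 = 3·360 + 1·109 = 1189
  a_8 = 3·1189 + 1·360 = 3927
  a_9 = 3·3927 + 1·1189 = 12970

3,1 ; 12970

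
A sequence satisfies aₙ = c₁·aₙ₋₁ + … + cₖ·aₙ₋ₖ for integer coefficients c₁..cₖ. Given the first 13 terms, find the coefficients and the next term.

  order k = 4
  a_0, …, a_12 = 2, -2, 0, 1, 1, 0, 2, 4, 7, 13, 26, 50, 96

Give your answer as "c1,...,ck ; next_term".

  a_4 = 1·1 + 1·0 + 1·-2 + 1·2 = 1
  a_5 = 1·1 + 1·1 + 1·0 + 1·-2 = 0
  a_6 = 1·0 + 1·1 + 1·1 + 1·0 = 2
  a_7 = 1·2 + 1·0 + 1·1 + 1·1 = 4
  a_8 = 1·4 + 1·2 + 1·0 + 1·1 = 7
  a_9 = 1·7 + 1·4 + 1·2 + 1·0 = 13
  a_10 = 1·13 + 1·7 + 1·4 + 1·2 = 26
  a_11 = 1·26 + 1·13 + 1·7 + 1·4 = 50
  a_12 = 1·50 + 1·26 + 1·13 + 1·7 = 96
  a_13 = 1·96 + 1·50 + 1·26 + 1·13 = 185

1,1,1,1 ; 185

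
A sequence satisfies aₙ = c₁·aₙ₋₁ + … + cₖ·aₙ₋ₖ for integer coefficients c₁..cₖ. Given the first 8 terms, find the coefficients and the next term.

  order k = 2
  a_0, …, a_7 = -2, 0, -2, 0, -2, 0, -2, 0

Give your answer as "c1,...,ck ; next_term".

  a_2 = 0·0 + 1·-2 = -2
  a_3 = 0·-2 + 1·0 = 0
  a_4 = 0·0 + 1·-2 = -2
  a_5 = 0·-2 + 1·0 = 0
  a_6 = 0·0 + 1·-2 = -2
  a_7 = 0·-2 + 1·0 = 0
  a_8 = 0·0 + 1·-2 = -2

0,1 ; -2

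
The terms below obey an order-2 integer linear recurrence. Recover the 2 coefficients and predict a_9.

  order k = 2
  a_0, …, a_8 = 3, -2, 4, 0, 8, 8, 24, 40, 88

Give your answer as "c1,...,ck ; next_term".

1,2 ; 168

  a_2 = 1·-2 + 2·3 = 4
  a_3 = 1·4 + 2·-2 = 0
  a_4 = 1·0 + 2·4 = 8
  a_5 = 1·8 + 2·0 = 8
  a_6 = 1·8 + 2·8 = 24
  a_7 = 1·24 + 2·8 = 40
  a_8 = 1·40 + 2·24 = 88
  a_9 = 1·88 + 2·40 = 168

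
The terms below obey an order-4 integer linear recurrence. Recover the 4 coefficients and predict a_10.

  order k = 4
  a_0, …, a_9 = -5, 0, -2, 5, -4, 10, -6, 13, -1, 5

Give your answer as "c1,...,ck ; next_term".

  a_4 = -1·5 + 2·-2 + 2·0 + -1·-5 = -4
  a_5 = -1·-4 + 2·5 + 2·-2 + -1·0 = 10
  a_6 = -1·10 + 2·-4 + 2·5 + -1·-2 = -6
  a_7 = -1·-6 + 2·10 + 2·-4 + -1·5 = 13
  a_8 = -1·13 + 2·-6 + 2·10 + -1·-4 = -1
  a_9 = -1·-1 + 2·13 + 2·-6 + -1·10 = 5
  a_10 = -1·5 + 2·-1 + 2·13 + -1·-6 = 25

-1,2,2,-1 ; 25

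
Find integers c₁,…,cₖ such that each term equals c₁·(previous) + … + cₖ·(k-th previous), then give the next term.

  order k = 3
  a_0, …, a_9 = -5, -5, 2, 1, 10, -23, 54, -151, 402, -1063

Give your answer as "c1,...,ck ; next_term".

-2,1,-2 ; 2830

  a_3 = -2·2 + 1·-5 + -2·-5 = 1
  a_4 = -2·1 + 1·2 + -2·-5 = 10
  a_5 = -2·10 + 1·1 + -2·2 = -23
  a_6 = -2·-23 + 1·10 + -2·1 = 54
  a_7 = -2·54 + 1·-23 + -2·10 = -151
  a_8 = -2·-151 + 1·54 + -2·-23 = 402
  a_9 = -2·402 + 1·-151 + -2·54 = -1063
  a_10 = -2·-1063 + 1·402 + -2·-151 = 2830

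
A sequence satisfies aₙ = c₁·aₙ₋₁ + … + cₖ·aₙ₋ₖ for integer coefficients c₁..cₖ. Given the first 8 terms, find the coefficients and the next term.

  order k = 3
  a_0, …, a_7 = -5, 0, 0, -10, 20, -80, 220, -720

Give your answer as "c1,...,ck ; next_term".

  a_3 = -2·0 + 4·0 + 2·-5 = -10
  a_4 = -2·-10 + 4·0 + 2·0 = 20
  a_5 = -2·20 + 4·-10 + 2·0 = -80
  a_6 = -2·-80 + 4·20 + 2·-10 = 220
  a_7 = -2·220 + 4·-80 + 2·20 = -720
  a_8 = -2·-720 + 4·220 + 2·-80 = 2160

-2,4,2 ; 2160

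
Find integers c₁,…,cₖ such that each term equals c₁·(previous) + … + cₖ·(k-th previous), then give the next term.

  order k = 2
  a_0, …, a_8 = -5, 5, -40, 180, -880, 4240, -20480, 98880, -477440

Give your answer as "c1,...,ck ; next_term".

  a_2 = -4·5 + 4·-5 = -40
  a_3 = -4·-40 + 4·5 = 180
  a_4 = -4·180 + 4·-40 = -880
  a_5 = -4·-880 + 4·180 = 4240
  a_6 = -4·4240 + 4·-880 = -20480
  a_7 = -4·-20480 + 4·4240 = 98880
  a_8 = -4·98880 + 4·-20480 = -477440
  a_9 = -4·-477440 + 4·98880 = 2305280

-4,4 ; 2305280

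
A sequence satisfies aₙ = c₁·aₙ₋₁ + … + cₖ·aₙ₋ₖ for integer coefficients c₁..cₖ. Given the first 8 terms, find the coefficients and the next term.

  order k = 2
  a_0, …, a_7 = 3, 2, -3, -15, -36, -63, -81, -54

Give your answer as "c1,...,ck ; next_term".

3,-3 ; 81

  a_2 = 3·2 + -3·3 = -3
  a_3 = 3·-3 + -3·2 = -15
  a_4 = 3·-15 + -3·-3 = -36
  a_5 = 3·-36 + -3·-15 = -63
  a_6 = 3·-63 + -3·-36 = -81
  a_7 = 3·-81 + -3·-63 = -54
  a_8 = 3·-54 + -3·-81 = 81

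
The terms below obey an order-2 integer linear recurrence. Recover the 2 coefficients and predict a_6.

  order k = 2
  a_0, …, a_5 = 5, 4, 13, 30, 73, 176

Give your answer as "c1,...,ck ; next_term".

2,1 ; 425

  a_2 = 2·4 + 1·5 = 13
  a_3 = 2·13 + 1·4 = 30
  a_4 = 2·30 + 1·13 = 73
  a_5 = 2·73 + 1·30 = 176
  a_6 = 2·176 + 1·73 = 425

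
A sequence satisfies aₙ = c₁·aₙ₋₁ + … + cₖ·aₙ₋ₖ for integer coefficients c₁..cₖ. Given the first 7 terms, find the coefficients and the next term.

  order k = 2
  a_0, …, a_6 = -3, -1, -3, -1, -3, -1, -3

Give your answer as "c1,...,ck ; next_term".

0,1 ; -1

  a_2 = 0·-1 + 1·-3 = -3
  a_3 = 0·-3 + 1·-1 = -1
  a_4 = 0·-1 + 1·-3 = -3
  a_5 = 0·-3 + 1·-1 = -1
  a_6 = 0·-1 + 1·-3 = -3
  a_7 = 0·-3 + 1·-1 = -1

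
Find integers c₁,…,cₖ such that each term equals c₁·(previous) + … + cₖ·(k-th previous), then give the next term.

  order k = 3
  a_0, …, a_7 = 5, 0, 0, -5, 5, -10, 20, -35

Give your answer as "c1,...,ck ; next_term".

-1,1,-1 ; 65

  a_3 = -1·0 + 1·0 + -1·5 = -5
  a_4 = -1·-5 + 1·0 + -1·0 = 5
  a_5 = -1·5 + 1·-5 + -1·0 = -10
  a_6 = -1·-10 + 1·5 + -1·-5 = 20
  a_7 = -1·20 + 1·-10 + -1·5 = -35
  a_8 = -1·-35 + 1·20 + -1·-10 = 65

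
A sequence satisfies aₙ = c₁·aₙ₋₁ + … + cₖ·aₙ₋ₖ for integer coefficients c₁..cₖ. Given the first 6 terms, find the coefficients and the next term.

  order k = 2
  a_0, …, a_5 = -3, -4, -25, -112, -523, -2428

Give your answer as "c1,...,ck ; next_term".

  a_2 = 4·-4 + 3·-3 = -25
  a_3 = 4·-25 + 3·-4 = -112
  a_4 = 4·-112 + 3·-25 = -523
  a_5 = 4·-523 + 3·-112 = -2428
  a_6 = 4·-2428 + 3·-523 = -11281

4,3 ; -11281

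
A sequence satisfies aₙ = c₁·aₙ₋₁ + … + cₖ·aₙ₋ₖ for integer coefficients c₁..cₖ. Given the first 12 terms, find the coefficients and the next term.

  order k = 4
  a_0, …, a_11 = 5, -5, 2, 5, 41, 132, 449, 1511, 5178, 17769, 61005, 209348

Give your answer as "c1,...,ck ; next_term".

  a_4 = 4·5 + -2·2 + -1·-5 + 4·5 = 41
  a_5 = 4·41 + -2·5 + -1·2 + 4·-5 = 132
  a_6 = 4·132 + -2·41 + -1·5 + 4·2 = 449
  a_7 = 4·449 + -2·132 + -1·41 + 4·5 = 1511
  a_8 = 4·1511 + -2·449 + -1·132 + 4·41 = 5178
  a_9 = 4·5178 + -2·1511 + -1·449 + 4·132 = 17769
  a_10 = 4·17769 + -2·5178 + -1·1511 + 4·449 = 61005
  a_11 = 4·61005 + -2·17769 + -1·5178 + 4·1511 = 209348
  a_12 = 4·209348 + -2·61005 + -1·17769 + 4·5178 = 718325

4,-2,-1,4 ; 718325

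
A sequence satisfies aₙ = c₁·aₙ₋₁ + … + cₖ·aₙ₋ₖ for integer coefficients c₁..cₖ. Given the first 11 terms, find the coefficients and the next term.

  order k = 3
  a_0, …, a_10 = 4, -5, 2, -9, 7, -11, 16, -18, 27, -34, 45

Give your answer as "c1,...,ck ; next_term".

0,1,-1 ; -61

  a_3 = 0·2 + 1·-5 + -1·4 = -9
  a_4 = 0·-9 + 1·2 + -1·-5 = 7
  a_5 = 0·7 + 1·-9 + -1·2 = -11
  a_6 = 0·-11 + 1·7 + -1·-9 = 16
  a_7 = 0·16 + 1·-11 + -1·7 = -18
  a_8 = 0·-18 + 1·16 + -1·-11 = 27
  a_9 = 0·27 + 1·-18 + -1·16 = -34
  a_10 = 0·-34 + 1·27 + -1·-18 = 45
  a_11 = 0·45 + 1·-34 + -1·27 = -61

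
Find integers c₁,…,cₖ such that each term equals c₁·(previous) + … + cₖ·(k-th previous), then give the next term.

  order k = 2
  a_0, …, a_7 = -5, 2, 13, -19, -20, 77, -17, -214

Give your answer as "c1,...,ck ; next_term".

-1,-3 ; 265

  a_2 = -1·2 + -3·-5 = 13
  a_3 = -1·13 + -3·2 = -19
  a_4 = -1·-19 + -3·13 = -20
  a_5 = -1·-20 + -3·-19 = 77
  a_6 = -1·77 + -3·-20 = -17
  a_7 = -1·-17 + -3·77 = -214
  a_8 = -1·-214 + -3·-17 = 265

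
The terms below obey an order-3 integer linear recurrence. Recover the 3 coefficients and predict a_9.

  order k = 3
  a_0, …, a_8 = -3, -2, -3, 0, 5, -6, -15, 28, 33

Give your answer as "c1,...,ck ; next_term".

  a_3 = 0·-3 + -3·-2 + 2·-3 = 0
  a_4 = 0·0 + -3·-3 + 2·-2 = 5
  a_5 = 0·5 + -3·0 + 2·-3 = -6
  a_6 = 0·-6 + -3·5 + 2·0 = -15
  a_7 = 0·-15 + -3·-6 + 2·5 = 28
  a_8 = 0·28 + -3·-15 + 2·-6 = 33
  a_9 = 0·33 + -3·28 + 2·-15 = -114

0,-3,2 ; -114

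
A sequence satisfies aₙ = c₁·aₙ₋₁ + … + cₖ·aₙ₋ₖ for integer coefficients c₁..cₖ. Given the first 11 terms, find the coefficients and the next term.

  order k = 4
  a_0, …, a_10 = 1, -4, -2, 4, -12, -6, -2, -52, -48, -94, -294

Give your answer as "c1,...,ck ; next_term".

1,1,3,-2 ; -428

  a_4 = 1·4 + 1·-2 + 3·-4 + -2·1 = -12
  a_5 = 1·-12 + 1·4 + 3·-2 + -2·-4 = -6
  a_6 = 1·-6 + 1·-12 + 3·4 + -2·-2 = -2
  a_7 = 1·-2 + 1·-6 + 3·-12 + -2·4 = -52
  a_8 = 1·-52 + 1·-2 + 3·-6 + -2·-12 = -48
  a_9 = 1·-48 + 1·-52 + 3·-2 + -2·-6 = -94
  a_10 = 1·-94 + 1·-48 + 3·-52 + -2·-2 = -294
  a_11 = 1·-294 + 1·-94 + 3·-48 + -2·-52 = -428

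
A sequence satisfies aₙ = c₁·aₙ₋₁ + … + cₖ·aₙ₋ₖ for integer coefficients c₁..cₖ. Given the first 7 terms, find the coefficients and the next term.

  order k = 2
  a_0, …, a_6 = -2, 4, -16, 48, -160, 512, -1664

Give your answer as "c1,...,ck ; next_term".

  a_2 = -2·4 + 4·-2 = -16
  a_3 = -2·-16 + 4·4 = 48
  a_4 = -2·48 + 4·-16 = -160
  a_5 = -2·-160 + 4·48 = 512
  a_6 = -2·512 + 4·-160 = -1664
  a_7 = -2·-1664 + 4·512 = 5376

-2,4 ; 5376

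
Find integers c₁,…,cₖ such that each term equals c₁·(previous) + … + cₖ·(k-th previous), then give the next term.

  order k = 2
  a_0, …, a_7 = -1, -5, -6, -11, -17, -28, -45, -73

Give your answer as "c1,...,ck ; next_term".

1,1 ; -118

  a_2 = 1·-5 + 1·-1 = -6
  a_3 = 1·-6 + 1·-5 = -11
  a_4 = 1·-11 + 1·-6 = -17
  a_5 = 1·-17 + 1·-11 = -28
  a_6 = 1·-28 + 1·-17 = -45
  a_7 = 1·-45 + 1·-28 = -73
  a_8 = 1·-73 + 1·-45 = -118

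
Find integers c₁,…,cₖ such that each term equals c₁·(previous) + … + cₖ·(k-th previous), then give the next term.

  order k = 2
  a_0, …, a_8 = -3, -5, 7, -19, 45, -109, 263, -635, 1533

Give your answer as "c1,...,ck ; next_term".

  a_2 = -2·-5 + 1·-3 = 7
  a_3 = -2·7 + 1·-5 = -19
  a_4 = -2·-19 + 1·7 = 45
  a_5 = -2·45 + 1·-19 = -109
  a_6 = -2·-109 + 1·45 = 263
  a_7 = -2·263 + 1·-109 = -635
  a_8 = -2·-635 + 1·263 = 1533
  a_9 = -2·1533 + 1·-635 = -3701

-2,1 ; -3701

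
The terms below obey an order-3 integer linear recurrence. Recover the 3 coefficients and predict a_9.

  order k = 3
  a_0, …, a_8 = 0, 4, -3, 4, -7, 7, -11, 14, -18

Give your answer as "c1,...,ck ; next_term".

0,1,-1 ; 25

  a_3 = 0·-3 + 1·4 + -1·0 = 4
  a_4 = 0·4 + 1·-3 + -1·4 = -7
  a_5 = 0·-7 + 1·4 + -1·-3 = 7
  a_6 = 0·7 + 1·-7 + -1·4 = -11
  a_7 = 0·-11 + 1·7 + -1·-7 = 14
  a_8 = 0·14 + 1·-11 + -1·7 = -18
  a_9 = 0·-18 + 1·14 + -1·-11 = 25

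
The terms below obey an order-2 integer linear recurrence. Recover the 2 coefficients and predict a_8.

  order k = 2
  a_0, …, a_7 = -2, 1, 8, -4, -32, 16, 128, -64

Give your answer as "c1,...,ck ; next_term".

  a_2 = 0·1 + -4·-2 = 8
  a_3 = 0·8 + -4·1 = -4
  a_4 = 0·-4 + -4·8 = -32
  a_5 = 0·-32 + -4·-4 = 16
  a_6 = 0·16 + -4·-32 = 128
  a_7 = 0·128 + -4·16 = -64
  a_8 = 0·-64 + -4·128 = -512

0,-4 ; -512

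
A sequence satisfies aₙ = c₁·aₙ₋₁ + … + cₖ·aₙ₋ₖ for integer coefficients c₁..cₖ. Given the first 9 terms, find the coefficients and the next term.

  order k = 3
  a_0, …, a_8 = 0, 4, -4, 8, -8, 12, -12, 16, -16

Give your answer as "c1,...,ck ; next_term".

-1,1,1 ; 20

  a_3 = -1·-4 + 1·4 + 1·0 = 8
  a_4 = -1·8 + 1·-4 + 1·4 = -8
  a_5 = -1·-8 + 1·8 + 1·-4 = 12
  a_6 = -1·12 + 1·-8 + 1·8 = -12
  a_7 = -1·-12 + 1·12 + 1·-8 = 16
  a_8 = -1·16 + 1·-12 + 1·12 = -16
  a_9 = -1·-16 + 1·16 + 1·-12 = 20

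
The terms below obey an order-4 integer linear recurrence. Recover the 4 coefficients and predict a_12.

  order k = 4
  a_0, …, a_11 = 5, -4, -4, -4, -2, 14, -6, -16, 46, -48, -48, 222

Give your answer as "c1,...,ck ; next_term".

-1,-2,1,-2 ; -266

  a_4 = -1·-4 + -2·-4 + 1·-4 + -2·5 = -2
  a_5 = -1·-2 + -2·-4 + 1·-4 + -2·-4 = 14
  a_6 = -1·14 + -2·-2 + 1·-4 + -2·-4 = -6
  a_7 = -1·-6 + -2·14 + 1·-2 + -2·-4 = -16
  a_8 = -1·-16 + -2·-6 + 1·14 + -2·-2 = 46
  a_9 = -1·46 + -2·-16 + 1·-6 + -2·14 = -48
  a_10 = -1·-48 + -2·46 + 1·-16 + -2·-6 = -48
  a_11 = -1·-48 + -2·-48 + 1·46 + -2·-16 = 222
  a_12 = -1·222 + -2·-48 + 1·-48 + -2·46 = -266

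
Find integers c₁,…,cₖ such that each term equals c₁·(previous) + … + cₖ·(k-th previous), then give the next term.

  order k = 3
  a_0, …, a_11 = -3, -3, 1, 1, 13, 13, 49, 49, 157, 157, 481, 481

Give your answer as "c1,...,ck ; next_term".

1,3,-3 ; 1453

  a_3 = 1·1 + 3·-3 + -3·-3 = 1
  a_4 = 1·1 + 3·1 + -3·-3 = 13
  a_5 = 1·13 + 3·1 + -3·1 = 13
  a_6 = 1·13 + 3·13 + -3·1 = 49
  a_7 = 1·49 + 3·13 + -3·13 = 49
  a_8 = 1·49 + 3·49 + -3·13 = 157
  a_9 = 1·157 + 3·49 + -3·49 = 157
  a_10 = 1·157 + 3·157 + -3·49 = 481
  a_11 = 1·481 + 3·157 + -3·157 = 481
  a_12 = 1·481 + 3·481 + -3·157 = 1453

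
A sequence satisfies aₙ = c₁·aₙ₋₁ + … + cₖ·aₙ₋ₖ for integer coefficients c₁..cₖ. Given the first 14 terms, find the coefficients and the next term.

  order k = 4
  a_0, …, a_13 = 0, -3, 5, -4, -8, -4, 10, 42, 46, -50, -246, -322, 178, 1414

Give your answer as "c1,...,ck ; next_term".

  a_4 = 1·-4 + -2·5 + -2·-3 + -2·0 = -8
  a_5 = 1·-8 + -2·-4 + -2·5 + -2·-3 = -4
  a_6 = 1·-4 + -2·-8 + -2·-4 + -2·5 = 10
  a_7 = 1·10 + -2·-4 + -2·-8 + -2·-4 = 42
  a_8 = 1·42 + -2·10 + -2·-4 + -2·-8 = 46
  a_9 = 1·46 + -2·42 + -2·10 + -2·-4 = -50
  a_10 = 1·-50 + -2·46 + -2·42 + -2·10 = -246
  a_11 = 1·-246 + -2·-50 + -2·46 + -2·42 = -322
  a_12 = 1·-322 + -2·-246 + -2·-50 + -2·46 = 178
  a_13 = 1·178 + -2·-322 + -2·-246 + -2·-50 = 1414
  a_14 = 1·1414 + -2·178 + -2·-322 + -2·-246 = 2194

1,-2,-2,-2 ; 2194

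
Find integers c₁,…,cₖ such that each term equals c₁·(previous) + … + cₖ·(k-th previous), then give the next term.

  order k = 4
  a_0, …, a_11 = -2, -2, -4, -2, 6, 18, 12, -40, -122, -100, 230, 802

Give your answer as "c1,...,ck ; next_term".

2,-3,-1,2 ; 770

  a_4 = 2·-2 + -3·-4 + -1·-2 + 2·-2 = 6
  a_5 = 2·6 + -3·-2 + -1·-4 + 2·-2 = 18
  a_6 = 2·18 + -3·6 + -1·-2 + 2·-4 = 12
  a_7 = 2·12 + -3·18 + -1·6 + 2·-2 = -40
  a_8 = 2·-40 + -3·12 + -1·18 + 2·6 = -122
  a_9 = 2·-122 + -3·-40 + -1·12 + 2·18 = -100
  a_10 = 2·-100 + -3·-122 + -1·-40 + 2·12 = 230
  a_11 = 2·230 + -3·-100 + -1·-122 + 2·-40 = 802
  a_12 = 2·802 + -3·230 + -1·-100 + 2·-122 = 770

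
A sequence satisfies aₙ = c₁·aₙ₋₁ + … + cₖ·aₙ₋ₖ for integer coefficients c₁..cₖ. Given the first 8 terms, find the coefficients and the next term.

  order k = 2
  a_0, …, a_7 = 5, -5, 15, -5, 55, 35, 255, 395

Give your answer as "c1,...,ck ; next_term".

1,4 ; 1415

  a_2 = 1·-5 + 4·5 = 15
  a_3 = 1·15 + 4·-5 = -5
  a_4 = 1·-5 + 4·15 = 55
  a_5 = 1·55 + 4·-5 = 35
  a_6 = 1·35 + 4·55 = 255
  a_7 = 1·255 + 4·35 = 395
  a_8 = 1·395 + 4·255 = 1415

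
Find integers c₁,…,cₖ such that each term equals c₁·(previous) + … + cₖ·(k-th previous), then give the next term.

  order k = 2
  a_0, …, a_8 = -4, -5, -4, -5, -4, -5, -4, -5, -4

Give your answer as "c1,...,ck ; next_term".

  a_2 = 0·-5 + 1·-4 = -4
  a_3 = 0·-4 + 1·-5 = -5
  a_4 = 0·-5 + 1·-4 = -4
  a_5 = 0·-4 + 1·-5 = -5
  a_6 = 0·-5 + 1·-4 = -4
  a_7 = 0·-4 + 1·-5 = -5
  a_8 = 0·-5 + 1·-4 = -4
  a_9 = 0·-4 + 1·-5 = -5

0,1 ; -5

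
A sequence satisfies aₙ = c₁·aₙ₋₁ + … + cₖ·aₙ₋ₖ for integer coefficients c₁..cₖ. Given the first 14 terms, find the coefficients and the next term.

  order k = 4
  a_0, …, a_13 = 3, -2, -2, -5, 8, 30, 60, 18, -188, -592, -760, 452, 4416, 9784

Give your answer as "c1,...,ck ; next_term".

  a_4 = 2·-5 + -2·-2 + -4·-2 + 2·3 = 8
  a_5 = 2·8 + -2·-5 + -4·-2 + 2·-2 = 30
  a_6 = 2·30 + -2·8 + -4·-5 + 2·-2 = 60
  a_7 = 2·60 + -2·30 + -4·8 + 2·-5 = 18
  a_8 = 2·18 + -2·60 + -4·30 + 2·8 = -188
  a_9 = 2·-188 + -2·18 + -4·60 + 2·30 = -592
  a_10 = 2·-592 + -2·-188 + -4·18 + 2·60 = -760
  a_11 = 2·-760 + -2·-592 + -4·-188 + 2·18 = 452
  a_12 = 2·452 + -2·-760 + -4·-592 + 2·-188 = 4416
  a_13 = 2·4416 + -2·452 + -4·-760 + 2·-592 = 9784
  a_14 = 2·9784 + -2·4416 + -4·452 + 2·-760 = 7408

2,-2,-4,2 ; 7408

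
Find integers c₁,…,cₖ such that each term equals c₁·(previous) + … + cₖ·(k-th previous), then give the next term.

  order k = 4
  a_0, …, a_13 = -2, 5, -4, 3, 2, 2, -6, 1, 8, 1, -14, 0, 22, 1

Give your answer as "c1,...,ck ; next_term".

0,-1,0,1 ; -36

  a_4 = 0·3 + -1·-4 + 0·5 + 1·-2 = 2
  a_5 = 0·2 + -1·3 + 0·-4 + 1·5 = 2
  a_6 = 0·2 + -1·2 + 0·3 + 1·-4 = -6
  a_7 = 0·-6 + -1·2 + 0·2 + 1·3 = 1
  a_8 = 0·1 + -1·-6 + 0·2 + 1·2 = 8
  a_9 = 0·8 + -1·1 + 0·-6 + 1·2 = 1
  a_10 = 0·1 + -1·8 + 0·1 + 1·-6 = -14
  a_11 = 0·-14 + -1·1 + 0·8 + 1·1 = 0
  a_12 = 0·0 + -1·-14 + 0·1 + 1·8 = 22
  a_13 = 0·22 + -1·0 + 0·-14 + 1·1 = 1
  a_14 = 0·1 + -1·22 + 0·0 + 1·-14 = -36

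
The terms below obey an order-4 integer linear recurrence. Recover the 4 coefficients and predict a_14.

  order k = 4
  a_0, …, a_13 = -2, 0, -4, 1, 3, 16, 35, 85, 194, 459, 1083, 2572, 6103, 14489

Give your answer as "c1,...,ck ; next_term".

  a_4 = 3·1 + -1·-4 + -2·0 + 2·-2 = 3
  a_5 = 3·3 + -1·1 + -2·-4 + 2·0 = 16
  a_6 = 3·16 + -1·3 + -2·1 + 2·-4 = 35
  a_7 = 3·35 + -1·16 + -2·3 + 2·1 = 85
  a_8 = 3·85 + -1·35 + -2·16 + 2·3 = 194
  a_9 = 3·194 + -1·85 + -2·35 + 2·16 = 459
  a_10 = 3·459 + -1·194 + -2·85 + 2·35 = 1083
  a_11 = 3·1083 + -1·459 + -2·194 + 2·85 = 2572
  a_12 = 3·2572 + -1·1083 + -2·459 + 2·194 = 6103
  a_13 = 3·6103 + -1·2572 + -2·1083 + 2·459 = 14489
  a_14 = 3·14489 + -1·6103 + -2·2572 + 2·1083 = 34386

3,-1,-2,2 ; 34386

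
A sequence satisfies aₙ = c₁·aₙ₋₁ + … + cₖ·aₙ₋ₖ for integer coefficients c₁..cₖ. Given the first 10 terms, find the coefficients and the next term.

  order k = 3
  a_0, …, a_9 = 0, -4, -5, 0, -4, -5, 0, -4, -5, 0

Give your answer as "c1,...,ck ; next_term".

0,0,1 ; -4

  a_3 = 0·-5 + 0·-4 + 1·0 = 0
  a_4 = 0·0 + 0·-5 + 1·-4 = -4
  a_5 = 0·-4 + 0·0 + 1·-5 = -5
  a_6 = 0·-5 + 0·-4 + 1·0 = 0
  a_7 = 0·0 + 0·-5 + 1·-4 = -4
  a_8 = 0·-4 + 0·0 + 1·-5 = -5
  a_9 = 0·-5 + 0·-4 + 1·0 = 0
  a_10 = 0·0 + 0·-5 + 1·-4 = -4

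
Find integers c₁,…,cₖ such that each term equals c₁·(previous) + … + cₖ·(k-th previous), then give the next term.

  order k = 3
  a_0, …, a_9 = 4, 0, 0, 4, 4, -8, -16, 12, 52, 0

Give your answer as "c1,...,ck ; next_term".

1,-3,1 ; -144

  a_3 = 1·0 + -3·0 + 1·4 = 4
  a_4 = 1·4 + -3·0 + 1·0 = 4
  a_5 = 1·4 + -3·4 + 1·0 = -8
  a_6 = 1·-8 + -3·4 + 1·4 = -16
  a_7 = 1·-16 + -3·-8 + 1·4 = 12
  a_8 = 1·12 + -3·-16 + 1·-8 = 52
  a_9 = 1·52 + -3·12 + 1·-16 = 0
  a_10 = 1·0 + -3·52 + 1·12 = -144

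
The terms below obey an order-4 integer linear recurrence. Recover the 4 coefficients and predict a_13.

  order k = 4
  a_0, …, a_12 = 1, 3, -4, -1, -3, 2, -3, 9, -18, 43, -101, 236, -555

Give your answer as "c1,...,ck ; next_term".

  a_4 = -2·-1 + 1·-4 + 0·3 + -1·1 = -3
  a_5 = -2·-3 + 1·-1 + 0·-4 + -1·3 = 2
  a_6 = -2·2 + 1·-3 + 0·-1 + -1·-4 = -3
  a_7 = -2·-3 + 1·2 + 0·-3 + -1·-1 = 9
  a_8 = -2·9 + 1·-3 + 0·2 + -1·-3 = -18
  a_9 = -2·-18 + 1·9 + 0·-3 + -1·2 = 43
  a_10 = -2·43 + 1·-18 + 0·9 + -1·-3 = -101
  a_11 = -2·-101 + 1·43 + 0·-18 + -1·9 = 236
  a_12 = -2·236 + 1·-101 + 0·43 + -1·-18 = -555
  a_13 = -2·-555 + 1·236 + 0·-101 + -1·43 = 1303

-2,1,0,-1 ; 1303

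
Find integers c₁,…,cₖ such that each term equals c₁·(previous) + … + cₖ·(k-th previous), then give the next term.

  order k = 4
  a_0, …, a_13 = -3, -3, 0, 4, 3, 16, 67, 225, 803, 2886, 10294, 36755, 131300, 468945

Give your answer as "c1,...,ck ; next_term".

3,1,4,-1 ; 1674861

  a_4 = 3·4 + 1·0 + 4·-3 + -1·-3 = 3
  a_5 = 3·3 + 1·4 + 4·0 + -1·-3 = 16
  a_6 = 3·16 + 1·3 + 4·4 + -1·0 = 67
  a_7 = 3·67 + 1·16 + 4·3 + -1·4 = 225
  a_8 = 3·225 + 1·67 + 4·16 + -1·3 = 803
  a_9 = 3·803 + 1·225 + 4·67 + -1·16 = 2886
  a_10 = 3·2886 + 1·803 + 4·225 + -1·67 = 10294
  a_11 = 3·10294 + 1·2886 + 4·803 + -1·225 = 36755
  a_12 = 3·36755 + 1·10294 + 4·2886 + -1·803 = 131300
  a_13 = 3·131300 + 1·36755 + 4·10294 + -1·2886 = 468945
  a_14 = 3·468945 + 1·131300 + 4·36755 + -1·10294 = 1674861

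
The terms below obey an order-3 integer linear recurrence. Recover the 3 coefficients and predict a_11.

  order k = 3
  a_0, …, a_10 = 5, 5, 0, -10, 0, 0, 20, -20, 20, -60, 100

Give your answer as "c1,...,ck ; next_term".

-1,0,-2 ; -140

  a_3 = -1·0 + 0·5 + -2·5 = -10
  a_4 = -1·-10 + 0·0 + -2·5 = 0
  a_5 = -1·0 + 0·-10 + -2·0 = 0
  a_6 = -1·0 + 0·0 + -2·-10 = 20
  a_7 = -1·20 + 0·0 + -2·0 = -20
  a_8 = -1·-20 + 0·20 + -2·0 = 20
  a_9 = -1·20 + 0·-20 + -2·20 = -60
  a_10 = -1·-60 + 0·20 + -2·-20 = 100
  a_11 = -1·100 + 0·-60 + -2·20 = -140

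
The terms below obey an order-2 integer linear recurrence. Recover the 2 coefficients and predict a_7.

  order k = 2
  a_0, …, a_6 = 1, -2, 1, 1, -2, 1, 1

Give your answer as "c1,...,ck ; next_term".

  a_2 = -1·-2 + -1·1 = 1
  a_3 = -1·1 + -1·-2 = 1
  a_4 = -1·1 + -1·1 = -2
  a_5 = -1·-2 + -1·1 = 1
  a_6 = -1·1 + -1·-2 = 1
  a_7 = -1·1 + -1·1 = -2

-1,-1 ; -2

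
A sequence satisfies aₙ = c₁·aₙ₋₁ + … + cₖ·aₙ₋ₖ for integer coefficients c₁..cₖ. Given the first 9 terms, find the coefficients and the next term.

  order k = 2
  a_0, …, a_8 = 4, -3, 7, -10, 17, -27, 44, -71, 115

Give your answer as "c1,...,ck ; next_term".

-1,1 ; -186

  a_2 = -1·-3 + 1·4 = 7
  a_3 = -1·7 + 1·-3 = -10
  a_4 = -1·-10 + 1·7 = 17
  a_5 = -1·17 + 1·-10 = -27
  a_6 = -1·-27 + 1·17 = 44
  a_7 = -1·44 + 1·-27 = -71
  a_8 = -1·-71 + 1·44 = 115
  a_9 = -1·115 + 1·-71 = -186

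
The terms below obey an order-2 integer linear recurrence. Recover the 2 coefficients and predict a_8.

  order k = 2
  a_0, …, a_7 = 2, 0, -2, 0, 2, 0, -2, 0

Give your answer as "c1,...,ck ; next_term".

0,-1 ; 2

  a_2 = 0·0 + -1·2 = -2
  a_3 = 0·-2 + -1·0 = 0
  a_4 = 0·0 + -1·-2 = 2
  a_5 = 0·2 + -1·0 = 0
  a_6 = 0·0 + -1·2 = -2
  a_7 = 0·-2 + -1·0 = 0
  a_8 = 0·0 + -1·-2 = 2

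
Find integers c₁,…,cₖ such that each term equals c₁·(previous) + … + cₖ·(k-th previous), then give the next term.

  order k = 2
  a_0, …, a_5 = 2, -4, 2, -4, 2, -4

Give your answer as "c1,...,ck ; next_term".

0,1 ; 2

  a_2 = 0·-4 + 1·2 = 2
  a_3 = 0·2 + 1·-4 = -4
  a_4 = 0·-4 + 1·2 = 2
  a_5 = 0·2 + 1·-4 = -4
  a_6 = 0·-4 + 1·2 = 2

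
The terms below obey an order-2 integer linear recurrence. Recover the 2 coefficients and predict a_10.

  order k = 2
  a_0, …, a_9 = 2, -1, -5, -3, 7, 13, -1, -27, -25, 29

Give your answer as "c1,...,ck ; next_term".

  a_2 = 1·-1 + -2·2 = -5
  a_3 = 1·-5 + -2·-1 = -3
  a_4 = 1·-3 + -2·-5 = 7
  a_5 = 1·7 + -2·-3 = 13
  a_6 = 1·13 + -2·7 = -1
  a_7 = 1·-1 + -2·13 = -27
  a_8 = 1·-27 + -2·-1 = -25
  a_9 = 1·-25 + -2·-27 = 29
  a_10 = 1·29 + -2·-25 = 79

1,-2 ; 79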